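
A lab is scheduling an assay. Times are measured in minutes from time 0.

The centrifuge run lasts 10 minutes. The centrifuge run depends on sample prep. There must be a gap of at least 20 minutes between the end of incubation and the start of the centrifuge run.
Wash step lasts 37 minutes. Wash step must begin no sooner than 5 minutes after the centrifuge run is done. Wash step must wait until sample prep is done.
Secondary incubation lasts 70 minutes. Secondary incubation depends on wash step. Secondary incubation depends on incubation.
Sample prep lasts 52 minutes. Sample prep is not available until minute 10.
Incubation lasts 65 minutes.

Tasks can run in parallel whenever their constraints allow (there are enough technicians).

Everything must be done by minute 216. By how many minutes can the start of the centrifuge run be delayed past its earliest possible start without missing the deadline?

9

Incubation has no prerequisites, so it starts at minute 0 and finishes at minute 65.
Sample prep waits on its own release at minute 10, so it starts at minute 10 and finishes at 10 + 52 = minute 62.
The centrifuge run has to wait for sample prep (finishes minute 62); incubation (finishes minute 65, plus 20-minute gap → minute 85). The latest of these is minute 85, so the centrifuge run runs minute 85 to 85 + 10 = minute 95.

Working backward from the deadline:
Secondary incubation must finish by minute 216; it takes 70 minutes, so it must start by 216 − 70 = minute 146.
Wash step feeds into secondary incubation (must start by minute 146); so wash step must finish by minute 146 and therefore start by minute 109.
Since wash step (must start by minute 109, minus 5-minute gap → minute 104) depends on it, the centrifuge run must finish by minute 104. Backing off its 10-minute duration gives a latest start of minute 94.
So the centrifuge run can start as early as minute 85 and as late as minute 94, giving 94 − 85 = 9 minutes of slack.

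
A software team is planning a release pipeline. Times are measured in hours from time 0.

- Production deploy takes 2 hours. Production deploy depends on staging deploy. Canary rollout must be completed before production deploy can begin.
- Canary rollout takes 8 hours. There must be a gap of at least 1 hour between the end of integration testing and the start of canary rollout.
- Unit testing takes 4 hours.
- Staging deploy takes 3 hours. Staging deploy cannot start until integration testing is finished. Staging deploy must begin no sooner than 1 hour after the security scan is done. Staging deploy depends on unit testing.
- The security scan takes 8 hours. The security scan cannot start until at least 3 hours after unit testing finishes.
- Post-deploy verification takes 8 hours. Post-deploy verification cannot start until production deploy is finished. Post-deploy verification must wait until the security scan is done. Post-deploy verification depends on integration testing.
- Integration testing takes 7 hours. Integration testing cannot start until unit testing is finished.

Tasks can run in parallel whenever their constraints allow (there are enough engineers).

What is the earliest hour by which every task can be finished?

30

Nothing blocks unit testing, so it runs from hour 0 to hour 4.
The security scan cannot begin until unit testing (finishes hour 4, plus 3-hour gap → hour 7). It runs from hour 7 to 7 + 8 = hour 15.
After unit testing (finishes hour 4), integration testing can start at hour 4 and finishes at hour 11.
Canary rollout waits on integration testing (finishes hour 11, plus 1-hour gap → hour 12), so it starts at hour 12 and finishes at 12 + 8 = hour 20.
Staging deploy cannot start until integration testing (finishes hour 11); the security scan (finishes hour 15, plus 1-hour gap → hour 16); unit testing (finishes hour 4). The controlling bound is hour 16, so staging deploy finishes at 16 + 3 = hour 19.
Production deploy needs all of staging deploy (finishes hour 19); canary rollout (finishes hour 20). That puts its earliest start at hour 20; it finishes at 20 + 2 = hour 22.
Post-deploy verification has to wait for production deploy (finishes hour 22); the security scan (finishes hour 15); integration testing (finishes hour 11). The latest of these is hour 22, so post-deploy verification runs hour 22 to 22 + 8 = hour 30.
All tasks are finished once the last one completes. Finish times: Unit testing at 4, Integration testing at 11, The security scan at 15, Staging deploy at 19, Canary rollout at 20, Production deploy at 22, Post-deploy verification at 30. The latest is hour 30.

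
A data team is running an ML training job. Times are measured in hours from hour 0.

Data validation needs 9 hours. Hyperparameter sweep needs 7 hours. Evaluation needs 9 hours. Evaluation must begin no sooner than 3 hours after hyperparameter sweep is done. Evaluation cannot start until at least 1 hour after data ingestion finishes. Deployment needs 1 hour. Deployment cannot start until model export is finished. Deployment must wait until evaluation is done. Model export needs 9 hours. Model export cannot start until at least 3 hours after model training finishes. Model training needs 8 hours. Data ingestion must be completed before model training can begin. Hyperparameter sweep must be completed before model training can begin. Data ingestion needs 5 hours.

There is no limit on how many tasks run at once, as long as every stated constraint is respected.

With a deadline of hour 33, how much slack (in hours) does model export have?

Nothing blocks hyperparameter sweep, so it runs from hour 0 to hour 7.
Data ingestion can start immediately at hour 0; it finishes at hour 5.
For model training: data ingestion (finishes hour 5); hyperparameter sweep (finishes hour 7). Taking the maximum gives a start of hour 7, and it finishes at 7 + 8 = hour 15.
Model export cannot begin until model training (finishes hour 15, plus 3-hour gap → hour 18). It runs from hour 18 to 18 + 9 = hour 27.

Working backward from the deadline:
Deployment has no dependents, so it just needs to finish by hour 33. Starting by 33 − 1 = hour 32 achieves that.
Model export must finish before deployment (must start by hour 32). With a 9-hour duration, model export must start by 32 − 9 = hour 23.
So model export can start as early as hour 18 and as late as hour 23, giving 23 − 18 = 5 hours of slack.

5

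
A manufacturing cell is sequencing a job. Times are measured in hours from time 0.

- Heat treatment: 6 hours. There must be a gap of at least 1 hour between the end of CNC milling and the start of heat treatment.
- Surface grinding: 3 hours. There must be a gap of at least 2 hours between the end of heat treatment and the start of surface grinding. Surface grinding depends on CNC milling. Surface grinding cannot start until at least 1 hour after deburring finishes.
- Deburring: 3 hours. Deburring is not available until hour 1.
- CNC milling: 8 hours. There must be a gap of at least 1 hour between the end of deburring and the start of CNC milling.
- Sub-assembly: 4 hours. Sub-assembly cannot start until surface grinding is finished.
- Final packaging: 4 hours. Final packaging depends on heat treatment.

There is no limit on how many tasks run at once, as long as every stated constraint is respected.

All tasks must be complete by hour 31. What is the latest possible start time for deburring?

Sub-assembly has no dependents, so it just needs to finish by hour 31. Starting by 31 − 4 = hour 27 achieves that.
Surface grinding must finish before sub-assembly (must start by hour 27). With a 3-hour duration, surface grinding must start by 27 − 3 = hour 24.
To finish by hour 31, final packaging (duration 4) must start no later than hour 27.
Heat treatment must finish in time for surface grinding (must start by hour 24, minus 2-hour gap → hour 22); final packaging (must start by hour 27). The tightest is hour 22, so heat treatment must start by 22 − 6 = hour 16.
For CNC milling: heat treatment (must start by hour 16, minus 1-hour gap → hour 15); surface grinding (must start by hour 24). The most restrictive is hour 15; with an 8-hour duration, CNC milling must start by hour 7.
Deburring has several dependents: CNC milling (must start by hour 7, minus 1-hour gap → hour 6); surface grinding (must start by hour 24, minus 1-hour gap → hour 23). The earliest of those limits is hour 6, so deburring must start by 6 − 3 = hour 3.

3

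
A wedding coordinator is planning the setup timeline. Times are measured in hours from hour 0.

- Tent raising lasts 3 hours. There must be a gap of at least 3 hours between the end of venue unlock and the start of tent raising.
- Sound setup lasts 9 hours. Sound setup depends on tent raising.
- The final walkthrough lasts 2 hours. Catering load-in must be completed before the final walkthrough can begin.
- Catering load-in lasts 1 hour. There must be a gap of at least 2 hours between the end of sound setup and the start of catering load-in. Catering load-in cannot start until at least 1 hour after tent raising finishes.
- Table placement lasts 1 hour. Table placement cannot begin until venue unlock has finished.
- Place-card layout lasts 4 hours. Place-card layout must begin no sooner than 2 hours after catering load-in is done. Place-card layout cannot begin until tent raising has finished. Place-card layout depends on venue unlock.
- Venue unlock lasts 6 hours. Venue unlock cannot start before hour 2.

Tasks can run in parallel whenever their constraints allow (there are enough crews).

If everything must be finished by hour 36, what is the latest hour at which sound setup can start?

18

To finish by hour 36, place-card layout (duration 4) must start no later than hour 32.
Nothing follows the final walkthrough; the deadline of hour 36 is its only limit. It must start by 36 − 2 = hour 34.
Catering load-in has several dependents: place-card layout (must start by hour 32, minus 2-hour gap → hour 30); the final walkthrough (must start by hour 34). The earliest of those limits is hour 30, so catering load-in must start by 30 − 1 = hour 29.
Since catering load-in (must start by hour 29, minus 2-hour gap → hour 27) depends on it, sound setup must finish by hour 27. Backing off its 9-hour duration gives a latest start of hour 18.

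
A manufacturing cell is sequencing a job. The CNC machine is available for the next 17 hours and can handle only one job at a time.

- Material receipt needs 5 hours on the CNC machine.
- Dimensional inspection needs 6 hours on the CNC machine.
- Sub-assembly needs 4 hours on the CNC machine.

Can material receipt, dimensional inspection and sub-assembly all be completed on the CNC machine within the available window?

Yes

Running back to back, the jobs need 5 + 6 + 4 = 15 hours on the CNC machine.
Since 15 ≤ 17, they fit within the window.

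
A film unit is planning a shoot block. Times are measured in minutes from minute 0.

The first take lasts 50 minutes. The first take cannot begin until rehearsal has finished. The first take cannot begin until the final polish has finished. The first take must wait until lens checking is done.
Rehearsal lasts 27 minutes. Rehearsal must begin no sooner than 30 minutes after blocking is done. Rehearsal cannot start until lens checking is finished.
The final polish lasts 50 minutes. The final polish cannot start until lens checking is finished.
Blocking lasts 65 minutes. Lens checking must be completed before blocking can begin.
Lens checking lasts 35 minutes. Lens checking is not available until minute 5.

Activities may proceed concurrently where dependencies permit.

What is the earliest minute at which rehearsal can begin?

135

Lens checking waits on its own release at minute 5, so it starts at minute 5 and finishes at 5 + 35 = minute 40.
Blocking waits on lens checking (finishes minute 40), so it starts at minute 40 and finishes at 40 + 65 = minute 105.
Rehearsal waits on blocking (finishes minute 105, plus 30-minute gap → minute 135); lens checking (finishes minute 40). The latest of these is minute 135, which is the earliest rehearsal can start.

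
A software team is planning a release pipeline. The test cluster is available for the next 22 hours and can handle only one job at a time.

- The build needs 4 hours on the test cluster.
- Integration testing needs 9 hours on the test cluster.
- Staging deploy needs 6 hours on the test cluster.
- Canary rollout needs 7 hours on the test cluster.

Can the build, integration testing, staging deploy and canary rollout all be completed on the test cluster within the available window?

Running back to back, the jobs need 4 + 9 + 6 + 7 = 26 hours on the test cluster.
Since 26 > 22, they cannot all fit.

No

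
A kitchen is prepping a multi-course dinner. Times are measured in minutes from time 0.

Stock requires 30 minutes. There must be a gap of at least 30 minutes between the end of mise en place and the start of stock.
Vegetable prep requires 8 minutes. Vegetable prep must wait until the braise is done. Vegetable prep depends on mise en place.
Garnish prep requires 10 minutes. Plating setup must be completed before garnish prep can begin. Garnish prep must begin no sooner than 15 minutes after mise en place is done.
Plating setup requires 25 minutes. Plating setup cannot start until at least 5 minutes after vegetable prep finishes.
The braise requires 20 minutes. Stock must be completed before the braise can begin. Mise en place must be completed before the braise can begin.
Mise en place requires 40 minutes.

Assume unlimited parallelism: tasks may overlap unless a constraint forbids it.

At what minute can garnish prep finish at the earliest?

Mise en place can start immediately at minute 0; it finishes at minute 40.
Stock cannot begin until mise en place (finishes minute 40, plus 30-minute gap → minute 70). It runs from minute 70 to 70 + 30 = minute 100.
For the braise: stock (finishes minute 100); mise en place (finishes minute 40). Taking the maximum gives a start of minute 100, and it finishes at 100 + 20 = minute 120.
Vegetable prep has to wait for the braise (finishes minute 120); mise en place (finishes minute 40). The latest of these is minute 120, so vegetable prep runs minute 120 to 120 + 8 = minute 128.
Plating setup cannot begin until vegetable prep (finishes minute 128, plus 5-minute gap → minute 133). It runs from minute 133 to 133 + 25 = minute 158.
Garnish prep has to wait for plating setup (finishes minute 158); mise en place (finishes minute 40, plus 15-minute gap → minute 55). The latest of these is minute 158, so garnish prep runs minute 158 to 158 + 10 = minute 168.

168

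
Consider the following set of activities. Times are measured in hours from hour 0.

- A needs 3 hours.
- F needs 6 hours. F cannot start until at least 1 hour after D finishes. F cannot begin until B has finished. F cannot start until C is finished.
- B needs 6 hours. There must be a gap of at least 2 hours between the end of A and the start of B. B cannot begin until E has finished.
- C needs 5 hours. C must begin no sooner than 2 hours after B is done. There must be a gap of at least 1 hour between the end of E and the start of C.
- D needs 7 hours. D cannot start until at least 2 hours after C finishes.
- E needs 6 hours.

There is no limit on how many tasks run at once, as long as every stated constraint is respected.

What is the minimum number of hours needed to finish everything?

E has no prerequisites, so it starts at hour 0 and finishes at hour 6.
A has no prerequisites, so it starts at hour 0 and finishes at hour 3.
B needs all of A (finishes hour 3, plus 2-hour gap → hour 5); E (finishes hour 6). That puts its earliest start at hour 6; it finishes at 6 + 6 = hour 12.
C cannot start until B (finishes hour 12, plus 2-hour gap → hour 14); E (finishes hour 6, plus 1-hour gap → hour 7). The controlling bound is hour 14, so C finishes at 14 + 5 = hour 19.
D cannot begin until C (finishes hour 19, plus 2-hour gap → hour 21). It runs from hour 21 to 21 + 7 = hour 28.
For F: D (finishes hour 28, plus 1-hour gap → hour 29); B (finishes hour 12); C (finishes hour 19). Taking the maximum gives a start of hour 29, and it finishes at 29 + 6 = hour 35.
All tasks are finished once the last one completes. Finish times: A at 3, B at 12, C at 19, D at 28, E at 6, F at 35. The latest is hour 35.

35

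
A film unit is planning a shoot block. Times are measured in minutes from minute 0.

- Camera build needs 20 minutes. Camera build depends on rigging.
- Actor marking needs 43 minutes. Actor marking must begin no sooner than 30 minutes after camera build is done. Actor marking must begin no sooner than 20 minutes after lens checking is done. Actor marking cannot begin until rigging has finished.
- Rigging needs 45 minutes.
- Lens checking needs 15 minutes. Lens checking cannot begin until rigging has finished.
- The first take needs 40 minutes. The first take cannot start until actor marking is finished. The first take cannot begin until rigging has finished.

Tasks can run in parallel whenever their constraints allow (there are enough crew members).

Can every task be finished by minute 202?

Yes

Rigging has no prerequisites, so it starts at minute 0 and finishes at minute 45.
Lens checking cannot begin until rigging (finishes minute 45). It runs from minute 45 to 45 + 15 = minute 60.
After rigging (finishes minute 45), camera build can start at minute 45 and finishes at minute 65.
Actor marking has to wait for camera build (finishes minute 65, plus 30-minute gap → minute 95); lens checking (finishes minute 60, plus 20-minute gap → minute 80); rigging (finishes minute 45). The latest of these is minute 95, so actor marking runs minute 95 to 95 + 43 = minute 138.
For the first take: actor marking (finishes minute 138); rigging (finishes minute 45). Taking the maximum gives a start of minute 138, and it finishes at 138 + 40 = minute 178.
Every task is finished by minute 178, which is no later than the deadline of 202, so the schedule is feasible.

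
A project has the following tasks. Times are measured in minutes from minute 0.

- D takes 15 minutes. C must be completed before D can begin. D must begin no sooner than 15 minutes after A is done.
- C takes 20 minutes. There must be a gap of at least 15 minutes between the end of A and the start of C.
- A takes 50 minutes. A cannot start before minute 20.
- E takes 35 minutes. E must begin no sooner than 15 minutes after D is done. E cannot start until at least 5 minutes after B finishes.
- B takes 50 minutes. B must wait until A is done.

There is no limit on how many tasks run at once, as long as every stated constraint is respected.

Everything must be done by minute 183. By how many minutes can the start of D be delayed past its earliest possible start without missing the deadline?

13

A waits on its own release at minute 20, so it starts at minute 20 and finishes at 20 + 50 = minute 70.
C cannot begin until A (finishes minute 70, plus 15-minute gap → minute 85). It runs from minute 85 to 85 + 20 = minute 105.
D cannot start until C (finishes minute 105); A (finishes minute 70, plus 15-minute gap → minute 85). The controlling bound is minute 105, so D finishes at 105 + 15 = minute 120.

Working backward from the deadline:
To finish by minute 183, E (duration 35) must start no later than minute 148.
Since E (must start by minute 148, minus 15-minute gap → minute 133) depends on it, D must finish by minute 133. Backing off its 15-minute duration gives a latest start of minute 118.
So D can start as early as minute 105 and as late as minute 118, giving 118 − 105 = 13 minutes of slack.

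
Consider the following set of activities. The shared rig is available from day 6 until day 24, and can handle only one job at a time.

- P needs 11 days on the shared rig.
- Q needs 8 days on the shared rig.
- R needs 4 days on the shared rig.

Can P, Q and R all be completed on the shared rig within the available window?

The shared rig window is 24 − 6 = 18 days.
Running back to back, the jobs need 11 + 8 + 4 = 23 days on the shared rig.
Since 23 > 18, they cannot all fit.

No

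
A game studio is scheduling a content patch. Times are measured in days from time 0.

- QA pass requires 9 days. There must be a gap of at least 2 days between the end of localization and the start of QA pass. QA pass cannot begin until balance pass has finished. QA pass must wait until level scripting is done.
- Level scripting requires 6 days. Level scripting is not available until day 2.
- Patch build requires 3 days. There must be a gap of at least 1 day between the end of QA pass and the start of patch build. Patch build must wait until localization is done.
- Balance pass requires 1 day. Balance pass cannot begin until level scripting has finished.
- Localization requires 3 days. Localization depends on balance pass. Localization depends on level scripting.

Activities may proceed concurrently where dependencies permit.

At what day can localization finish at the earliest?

After its own release at day 2, level scripting can start at day 2 and finishes at day 8.
After level scripting (finishes day 8), balance pass can start at day 8 and finishes at day 9.
Localization needs all of balance pass (finishes day 9); level scripting (finishes day 8). That puts its earliest start at day 9; it finishes at 9 + 3 = day 12.

12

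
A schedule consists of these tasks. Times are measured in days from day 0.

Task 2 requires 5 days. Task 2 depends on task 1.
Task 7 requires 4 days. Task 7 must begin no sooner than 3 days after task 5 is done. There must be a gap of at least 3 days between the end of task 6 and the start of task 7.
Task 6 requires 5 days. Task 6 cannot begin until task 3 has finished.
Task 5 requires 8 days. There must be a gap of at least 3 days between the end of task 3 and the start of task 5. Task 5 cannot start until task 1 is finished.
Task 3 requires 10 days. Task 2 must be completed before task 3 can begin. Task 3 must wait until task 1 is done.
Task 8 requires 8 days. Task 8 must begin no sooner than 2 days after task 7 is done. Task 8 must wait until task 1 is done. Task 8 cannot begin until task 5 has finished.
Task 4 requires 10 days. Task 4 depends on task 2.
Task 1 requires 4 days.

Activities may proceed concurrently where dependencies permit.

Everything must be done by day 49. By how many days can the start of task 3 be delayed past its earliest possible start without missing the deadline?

Nothing blocks task 1, so it runs from day 0 to day 4.
Task 2 waits on task 1 (finishes day 4), so it starts at day 4 and finishes at 4 + 5 = day 9.
Task 3 needs all of task 2 (finishes day 9); task 1 (finishes day 4). That puts its earliest start at day 9; it finishes at 9 + 10 = day 19.

Working backward from the deadline:
To finish by day 49, task 8 (duration 8) must start no later than day 41.
Since task 8 (must start by day 41, minus 2-day gap → day 39) depends on it, task 7 must finish by day 39. Backing off its 4-day duration gives a latest start of day 35.
Task 5 has several dependents: task 7 (must start by day 35, minus 3-day gap → day 32); task 8 (must start by day 41). The earliest of those limits is day 32, so task 5 must start by 32 − 8 = day 24.
Since task 7 (must start by day 35, minus 3-day gap → day 32) depends on it, task 6 must finish by day 32. Backing off its 5-day duration gives a latest start of day 27.
Task 3 feeds task 5 (must start by day 24, minus 3-day gap → day 21); task 6 (must start by day 27). Taking the minimum, task 3 must finish by day 21 and start by 21 − 10 = day 11.
So task 3 can start as early as day 9 and as late as day 11, giving 11 − 9 = 2 days of slack.

2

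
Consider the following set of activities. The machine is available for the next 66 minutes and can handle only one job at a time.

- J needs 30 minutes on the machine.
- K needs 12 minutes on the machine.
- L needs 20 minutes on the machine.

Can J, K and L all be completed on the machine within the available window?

Running back to back, the jobs need 30 + 12 + 20 = 62 minutes on the machine.
Since 62 ≤ 66, they fit within the window.

Yes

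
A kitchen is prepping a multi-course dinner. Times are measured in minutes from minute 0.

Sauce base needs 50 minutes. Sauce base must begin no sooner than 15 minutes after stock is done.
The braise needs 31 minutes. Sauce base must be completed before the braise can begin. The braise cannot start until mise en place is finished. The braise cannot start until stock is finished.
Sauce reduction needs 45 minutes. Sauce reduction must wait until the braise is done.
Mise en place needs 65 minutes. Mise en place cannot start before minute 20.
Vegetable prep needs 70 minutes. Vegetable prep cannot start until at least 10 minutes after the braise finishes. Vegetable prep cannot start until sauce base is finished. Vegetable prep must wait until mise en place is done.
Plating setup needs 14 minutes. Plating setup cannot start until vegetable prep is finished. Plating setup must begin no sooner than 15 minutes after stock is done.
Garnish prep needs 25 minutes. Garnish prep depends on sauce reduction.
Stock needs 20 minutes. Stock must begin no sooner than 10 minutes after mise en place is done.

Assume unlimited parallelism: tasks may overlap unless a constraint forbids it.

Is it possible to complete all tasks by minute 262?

Mise en place cannot begin until its own release at minute 20. It runs from minute 20 to 20 + 65 = minute 85.
After mise en place (finishes minute 85, plus 10-minute gap → minute 95), stock can start at minute 95 and finishes at minute 115.
Sauce base waits on stock (finishes minute 115, plus 15-minute gap → minute 130), so it starts at minute 130 and finishes at 130 + 50 = minute 180.
The braise needs all of sauce base (finishes minute 180); mise en place (finishes minute 85); stock (finishes minute 115). That puts its earliest start at minute 180; it finishes at 180 + 31 = minute 211.
Sauce reduction cannot begin until the braise (finishes minute 211). It runs from minute 211 to 211 + 45 = minute 256.
Garnish prep waits on sauce reduction (finishes minute 256), so it starts at minute 256 and finishes at 256 + 25 = minute 281.
Vegetable prep has to wait for the braise (finishes minute 211, plus 10-minute gap → minute 221); sauce base (finishes minute 180); mise en place (finishes minute 85). The latest of these is minute 221, so vegetable prep runs minute 221 to 221 + 70 = minute 291.
Plating setup has to wait for vegetable prep (finishes minute 291); stock (finishes minute 115, plus 15-minute gap → minute 130). The latest of these is minute 291, so plating setup runs minute 291 to 291 + 14 = minute 305.
The earliest everything can be done is minute 305, which is after the deadline of 262, so it is not possible.

No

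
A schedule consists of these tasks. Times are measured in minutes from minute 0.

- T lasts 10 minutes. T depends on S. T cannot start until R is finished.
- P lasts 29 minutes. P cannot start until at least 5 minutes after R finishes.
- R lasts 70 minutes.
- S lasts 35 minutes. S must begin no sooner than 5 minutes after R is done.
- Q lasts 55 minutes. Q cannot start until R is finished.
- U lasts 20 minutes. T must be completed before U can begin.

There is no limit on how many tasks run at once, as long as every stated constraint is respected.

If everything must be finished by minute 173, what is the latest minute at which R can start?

33

To finish by minute 173, P (duration 29) must start no later than minute 144.
Q must finish by minute 173; it takes 55 minutes, so it must start by 173 − 55 = minute 118.
Nothing follows U; the deadline of minute 173 is its only limit. It must start by 173 − 20 = minute 153.
T feeds into U (must start by minute 153); so T must finish by minute 153 and therefore start by minute 143.
S feeds into T (must start by minute 143); so S must finish by minute 143 and therefore start by minute 108.
For R: P (must start by minute 144, minus 5-minute gap → minute 139); Q (must start by minute 118); S (must start by minute 108, minus 5-minute gap → minute 103); T (must start by minute 143). The most restrictive is minute 103; with a 70-minute duration, R must start by minute 33.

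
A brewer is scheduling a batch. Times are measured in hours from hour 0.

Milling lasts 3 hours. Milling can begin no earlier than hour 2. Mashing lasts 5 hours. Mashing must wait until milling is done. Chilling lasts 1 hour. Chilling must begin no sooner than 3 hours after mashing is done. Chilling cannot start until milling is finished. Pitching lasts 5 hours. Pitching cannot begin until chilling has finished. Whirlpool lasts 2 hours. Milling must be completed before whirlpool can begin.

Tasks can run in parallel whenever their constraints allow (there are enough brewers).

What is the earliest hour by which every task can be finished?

19

Milling waits on its own release at hour 2, so it starts at hour 2 and finishes at 2 + 3 = hour 5.
Whirlpool waits on milling (finishes hour 5), so it starts at hour 5 and finishes at 5 + 2 = hour 7.
Mashing waits on milling (finishes hour 5), so it starts at hour 5 and finishes at 5 + 5 = hour 10.
Chilling needs all of mashing (finishes hour 10, plus 3-hour gap → hour 13); milling (finishes hour 5). That puts its earliest start at hour 13; it finishes at 13 + 1 = hour 14.
Pitching waits on chilling (finishes hour 14), so it starts at hour 14 and finishes at 14 + 5 = hour 19.
All tasks are finished once the last one completes. Finish times: Milling at 5, Mashing at 10, Whirlpool at 7, Chilling at 14, Pitching at 19. The latest is hour 19.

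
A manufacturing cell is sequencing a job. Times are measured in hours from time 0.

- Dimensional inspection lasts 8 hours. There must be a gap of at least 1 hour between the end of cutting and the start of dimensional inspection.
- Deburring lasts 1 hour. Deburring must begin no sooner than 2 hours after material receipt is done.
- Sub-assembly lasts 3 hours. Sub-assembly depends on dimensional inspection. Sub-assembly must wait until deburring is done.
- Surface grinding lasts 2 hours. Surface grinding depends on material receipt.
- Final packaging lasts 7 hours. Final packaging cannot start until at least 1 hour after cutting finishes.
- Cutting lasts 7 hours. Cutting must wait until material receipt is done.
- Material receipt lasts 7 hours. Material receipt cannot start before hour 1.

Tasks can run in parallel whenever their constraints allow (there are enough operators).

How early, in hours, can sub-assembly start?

Material receipt cannot begin until its own release at hour 1. It runs from hour 1 to 1 + 7 = hour 8.
Deburring cannot begin until material receipt (finishes hour 8, plus 2-hour gap → hour 10). It runs from hour 10 to 10 + 1 = hour 11.
Cutting waits on material receipt (finishes hour 8), so it starts at hour 8 and finishes at 8 + 7 = hour 15.
Dimensional inspection waits on cutting (finishes hour 15, plus 1-hour gap → hour 16), so it starts at hour 16 and finishes at 16 + 8 = hour 24.
Sub-assembly waits on dimensional inspection (finishes hour 24); deburring (finishes hour 11). The latest of these is hour 24, which is the earliest sub-assembly can start.

24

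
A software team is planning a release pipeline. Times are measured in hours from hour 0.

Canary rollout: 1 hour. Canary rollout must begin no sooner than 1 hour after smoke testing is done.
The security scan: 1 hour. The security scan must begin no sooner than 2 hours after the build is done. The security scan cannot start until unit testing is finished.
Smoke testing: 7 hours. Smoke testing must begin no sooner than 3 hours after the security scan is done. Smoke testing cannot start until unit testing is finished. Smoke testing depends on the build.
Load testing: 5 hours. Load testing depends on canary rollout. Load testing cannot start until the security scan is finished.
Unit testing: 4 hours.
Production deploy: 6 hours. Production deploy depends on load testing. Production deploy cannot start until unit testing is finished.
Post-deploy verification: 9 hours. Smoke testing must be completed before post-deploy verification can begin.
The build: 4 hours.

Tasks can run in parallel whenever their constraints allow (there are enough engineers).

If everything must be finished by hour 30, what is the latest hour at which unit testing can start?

2

Nothing follows production deploy; the deadline of hour 30 is its only limit. It must start by 30 − 6 = hour 24.
Load testing must finish before production deploy (must start by hour 24). With a 5-hour duration, load testing must start by 24 − 5 = hour 19.
Since load testing (must start by hour 19) depends on it, canary rollout must finish by hour 19. Backing off its 1-hour duration gives a latest start of hour 18.
Post-deploy verification must finish by hour 30; it takes 9 hours, so it must start by 30 − 9 = hour 21.
For smoke testing: canary rollout (must start by hour 18, minus 1-hour gap → hour 17); post-deploy verification (must start by hour 21). The most restrictive is hour 17; with a 7-hour duration, smoke testing must start by hour 10.
The security scan feeds smoke testing (must start by hour 10, minus 3-hour gap → hour 7); load testing (must start by hour 19). Taking the minimum, the security scan must finish by hour 7 and start by 7 − 1 = hour 6.
Unit testing feeds the security scan (must start by hour 6); smoke testing (must start by hour 10); production deploy (must start by hour 24). Taking the minimum, unit testing must finish by hour 6 and start by 6 − 4 = hour 2.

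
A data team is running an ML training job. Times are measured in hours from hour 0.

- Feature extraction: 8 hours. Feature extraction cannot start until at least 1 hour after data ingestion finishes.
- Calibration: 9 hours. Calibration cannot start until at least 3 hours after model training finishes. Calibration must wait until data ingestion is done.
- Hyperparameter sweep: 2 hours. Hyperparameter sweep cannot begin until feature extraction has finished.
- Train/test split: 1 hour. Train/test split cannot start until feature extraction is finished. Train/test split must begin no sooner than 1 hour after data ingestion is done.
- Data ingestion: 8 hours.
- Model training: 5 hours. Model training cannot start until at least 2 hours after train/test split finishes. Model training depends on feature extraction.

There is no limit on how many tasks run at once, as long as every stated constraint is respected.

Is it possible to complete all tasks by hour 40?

Data ingestion has no prerequisites, so it starts at hour 0 and finishes at hour 8.
Feature extraction cannot begin until data ingestion (finishes hour 8, plus 1-hour gap → hour 9). It runs from hour 9 to 9 + 8 = hour 17.
Hyperparameter sweep cannot begin until feature extraction (finishes hour 17). It runs from hour 17 to 17 + 2 = hour 19.
Train/test split needs all of feature extraction (finishes hour 17); data ingestion (finishes hour 8, plus 1-hour gap → hour 9). That puts its earliest start at hour 17; it finishes at 17 + 1 = hour 18.
For model training: train/test split (finishes hour 18, plus 2-hour gap → hour 20); feature extraction (finishes hour 17). Taking the maximum gives a start of hour 20, and it finishes at 20 + 5 = hour 25.
Calibration cannot start until model training (finishes hour 25, plus 3-hour gap → hour 28); data ingestion (finishes hour 8). The controlling bound is hour 28, so calibration finishes at 28 + 9 = hour 37.
Every task is finished by hour 37, which is no later than the deadline of 40, so the schedule is feasible.

Yes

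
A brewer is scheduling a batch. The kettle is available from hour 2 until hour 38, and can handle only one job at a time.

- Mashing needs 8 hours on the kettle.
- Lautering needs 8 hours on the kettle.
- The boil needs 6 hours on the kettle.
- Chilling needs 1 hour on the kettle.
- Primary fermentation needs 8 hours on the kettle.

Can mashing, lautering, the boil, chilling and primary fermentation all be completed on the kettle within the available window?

The kettle window is 38 − 2 = 36 hours.
Running back to back, the jobs need 8 + 8 + 6 + 1 + 8 = 31 hours on the kettle.
Since 31 ≤ 36, they fit within the window.

Yes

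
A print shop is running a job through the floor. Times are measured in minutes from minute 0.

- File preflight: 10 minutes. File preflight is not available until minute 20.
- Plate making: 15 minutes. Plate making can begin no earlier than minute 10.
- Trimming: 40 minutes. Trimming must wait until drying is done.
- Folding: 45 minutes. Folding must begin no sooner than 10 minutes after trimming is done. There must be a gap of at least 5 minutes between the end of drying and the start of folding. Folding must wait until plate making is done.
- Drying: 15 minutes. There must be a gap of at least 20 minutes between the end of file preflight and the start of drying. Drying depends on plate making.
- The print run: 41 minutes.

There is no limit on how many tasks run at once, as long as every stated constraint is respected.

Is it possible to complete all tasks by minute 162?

Nothing blocks the print run, so it runs from minute 0 to minute 41.
Plate making waits on its own release at minute 10, so it starts at minute 10 and finishes at 10 + 15 = minute 25.
After its own release at minute 20, file preflight can start at minute 20 and finishes at minute 30.
For drying: file preflight (finishes minute 30, plus 20-minute gap → minute 50); plate making (finishes minute 25). Taking the maximum gives a start of minute 50, and it finishes at 50 + 15 = minute 65.
Trimming waits on drying (finishes minute 65), so it starts at minute 65 and finishes at 65 + 40 = minute 105.
Folding cannot start until trimming (finishes minute 105, plus 10-minute gap → minute 115); drying (finishes minute 65, plus 5-minute gap → minute 70); plate making (finishes minute 25). The controlling bound is minute 115, so folding finishes at 115 + 45 = minute 160.
Every task is finished by minute 160, which is no later than the deadline of 162, so the schedule is feasible.

Yes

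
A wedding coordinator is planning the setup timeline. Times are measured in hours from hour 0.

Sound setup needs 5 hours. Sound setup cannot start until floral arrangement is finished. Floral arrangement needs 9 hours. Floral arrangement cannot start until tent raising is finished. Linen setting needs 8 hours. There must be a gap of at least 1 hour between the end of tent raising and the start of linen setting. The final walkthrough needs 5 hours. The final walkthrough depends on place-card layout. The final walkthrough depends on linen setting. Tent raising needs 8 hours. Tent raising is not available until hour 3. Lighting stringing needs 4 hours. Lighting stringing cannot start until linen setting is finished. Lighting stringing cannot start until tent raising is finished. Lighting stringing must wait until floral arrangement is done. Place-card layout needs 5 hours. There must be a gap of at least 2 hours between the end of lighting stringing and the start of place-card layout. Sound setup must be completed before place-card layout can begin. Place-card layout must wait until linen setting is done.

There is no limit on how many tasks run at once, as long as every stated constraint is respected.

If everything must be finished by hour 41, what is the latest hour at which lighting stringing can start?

25

Nothing follows the final walkthrough; the deadline of hour 41 is its only limit. It must start by 41 − 5 = hour 36.
Since the final walkthrough (must start by hour 36) depends on it, place-card layout must finish by hour 36. Backing off its 5-hour duration gives a latest start of hour 31.
Lighting stringing has to be done before place-card layout (must start by hour 31, minus 2-hour gap → hour 29). That means finishing by hour 29, i.e. starting by 29 − 4 = hour 25.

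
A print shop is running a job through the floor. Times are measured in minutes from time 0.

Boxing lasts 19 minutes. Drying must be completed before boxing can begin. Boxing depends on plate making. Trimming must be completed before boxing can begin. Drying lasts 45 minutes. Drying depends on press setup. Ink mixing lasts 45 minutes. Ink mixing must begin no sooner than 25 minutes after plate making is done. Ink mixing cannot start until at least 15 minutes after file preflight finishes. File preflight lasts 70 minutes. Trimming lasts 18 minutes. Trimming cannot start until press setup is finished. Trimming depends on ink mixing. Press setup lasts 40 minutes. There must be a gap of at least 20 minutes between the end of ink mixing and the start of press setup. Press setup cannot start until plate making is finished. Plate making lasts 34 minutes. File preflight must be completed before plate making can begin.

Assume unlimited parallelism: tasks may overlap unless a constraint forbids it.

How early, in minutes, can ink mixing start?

129

File preflight can start immediately at minute 0; it finishes at minute 70.
After file preflight (finishes minute 70), plate making can start at minute 70 and finishes at minute 104.
Ink mixing waits on plate making (finishes minute 104, plus 25-minute gap → minute 129); file preflight (finishes minute 70, plus 15-minute gap → minute 85). The latest of these is minute 129, which is the earliest ink mixing can start.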